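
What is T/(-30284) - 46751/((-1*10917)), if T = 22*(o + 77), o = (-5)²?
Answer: 347827384/82652607 ≈ 4.2083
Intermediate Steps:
o = 25
T = 2244 (T = 22*(25 + 77) = 22*102 = 2244)
T/(-30284) - 46751/((-1*10917)) = 2244/(-30284) - 46751/((-1*10917)) = 2244*(-1/30284) - 46751/(-10917) = -561/7571 - 46751*(-1/10917) = -561/7571 + 46751/10917 = 347827384/82652607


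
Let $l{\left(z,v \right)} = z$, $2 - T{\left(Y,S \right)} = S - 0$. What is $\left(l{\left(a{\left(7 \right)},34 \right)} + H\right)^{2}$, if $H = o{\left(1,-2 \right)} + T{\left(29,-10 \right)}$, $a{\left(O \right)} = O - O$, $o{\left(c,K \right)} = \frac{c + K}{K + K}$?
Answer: $\frac{2401}{16} \approx 150.06$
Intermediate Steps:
$o{\left(c,K \right)} = \frac{K + c}{2 K}$
$T{\left(Y,S \right)} = 2 - S$ ($T{\left(Y,S \right)} = 2 - \left(S - 0\right) = 2 - \left(S + 0\right) = 2 - S$)
$a{\left(O \right)} = 0$
$H = \frac{49}{4}$ ($H = \frac{-2 + 1}{2 \left(-2\right)} + \left(2 - -10\right) = \frac{1}{2} \left(- \frac{1}{2}\right) \left(-1\right) + \left(2 + 10\right) = \frac{1}{4} + 12 = \frac{49}{4} \approx 12.25$)
$\left(l{\left(a{\left(7 \right)},34 \right)} + H\right)^{2} = \left(0 + \frac{49}{4}\right)^{2} = \left(\frac{49}{4}\right)^{2} = \frac{2401}{16}$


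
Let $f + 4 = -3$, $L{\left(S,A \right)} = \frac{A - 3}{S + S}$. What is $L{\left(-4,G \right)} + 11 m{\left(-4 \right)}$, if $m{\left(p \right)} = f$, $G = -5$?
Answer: $-76$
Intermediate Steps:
$L{\left(S,A \right)} = \frac{-3 + A}{2 S}$
$f = -7$ ($f = -4 - 3 = -7$)
$m{\left(p \right)} = -7$
$L{\left(-4,G \right)} + 11 m{\left(-4 \right)} = \frac{-3 - 5}{2 \left(-4\right)} + 11 \left(-7\right) = \frac{1}{2} \left(- \frac{1}{4}\right) \left(-8\right) - 77 = 1 - 77 = -76$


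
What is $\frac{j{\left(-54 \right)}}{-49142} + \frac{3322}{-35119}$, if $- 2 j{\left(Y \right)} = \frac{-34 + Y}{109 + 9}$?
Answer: $- \frac{4816253167}{50911627991} \approx -0.0946$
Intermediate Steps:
$j{\left(Y \right)} = \frac{17}{118} - \frac{Y}{236}$ ($j{\left(Y \right)} = - \frac{\left(-34 + Y\right) \frac{1}{109 + 9}}{2} = - \frac{\left(-34 + Y\right) \frac{1}{118}}{2} = - \frac{- \frac{17}{59} + \frac{Y}{118}}{2} = \frac{17}{118} - \frac{Y}{236}$)
$\frac{j{\left(-54 \right)}}{-49142} + \frac{3322}{-35119} = \frac{\frac{17}{118} - - \frac{27}{118}}{-49142} + \frac{3322}{-35119} = \left(\frac{17}{118} + \frac{27}{118}\right) \left(- \frac{1}{49142}\right) + 3322 \left(- \frac{1}{35119}\right) = \frac{22}{59} \left(- \frac{1}{49142}\right) - \frac{3322}{35119} = - \frac{11}{1449689} - \frac{3322}{35119} = - \frac{4816253167}{50911627991}$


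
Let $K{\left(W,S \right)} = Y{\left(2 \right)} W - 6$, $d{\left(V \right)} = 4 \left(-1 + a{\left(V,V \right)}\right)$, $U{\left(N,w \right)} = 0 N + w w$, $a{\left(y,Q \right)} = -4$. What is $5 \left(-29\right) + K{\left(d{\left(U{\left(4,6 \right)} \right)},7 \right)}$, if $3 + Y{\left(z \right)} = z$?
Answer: $-131$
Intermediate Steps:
$Y{\left(z \right)} = -3 + z$
$U{\left(N,w \right)} = w^{2}$ ($U{\left(N,w \right)} = 0 + w^{2} = w^{2}$)
$d{\left(V \right)} = -20$ ($d{\left(V \right)} = 4 \left(-1 - 4\right) = 4 \left(-5\right) = -20$)
$K{\left(W,S \right)} = -6 - W$ ($K{\left(W,S \right)} = \left(-3 + 2\right) W - 6 = - W - 6 = -6 - W$)
$5 \left(-29\right) + K{\left(d{\left(U{\left(4,6 \right)} \right)},7 \right)} = 5 \left(-29\right) - -14 = -145 + \left(-6 + 20\right) = -145 + 14 = -131$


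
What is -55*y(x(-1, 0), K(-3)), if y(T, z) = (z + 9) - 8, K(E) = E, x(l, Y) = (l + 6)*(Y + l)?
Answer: 110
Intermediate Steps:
x(l, Y) = (6 + l)*(Y + l)
y(T, z) = 1 + z (y(T, z) = (9 + z) - 8 = 1 + z)
-55*y(x(-1, 0), K(-3)) = -55*(1 - 3) = -55*(-2) = 110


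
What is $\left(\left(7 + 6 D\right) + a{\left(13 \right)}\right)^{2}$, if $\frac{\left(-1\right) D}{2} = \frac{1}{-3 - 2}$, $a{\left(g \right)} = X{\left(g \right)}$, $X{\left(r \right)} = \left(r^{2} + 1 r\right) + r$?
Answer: $\frac{1044484}{25} \approx 41779.0$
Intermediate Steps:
$X{\left(r \right)} = r^{2} + 2 r$ ($X{\left(r \right)} = \left(r^{2} + r\right) + r = \left(r + r^{2}\right) + r = r^{2} + 2 r$)
$a{\left(g \right)} = g \left(2 + g\right)$
$D = \frac{2}{5}$ ($D = - \frac{2}{-3 - 2} = - \frac{2}{-5} = \left(-2\right) \left(- \frac{1}{5}\right) = \frac{2}{5} \approx 0.4$)
$\left(\left(7 + 6 D\right) + a{\left(13 \right)}\right)^{2} = \left(\left(7 + 6 \cdot \frac{2}{5}\right) + 13 \left(2 + 13\right)\right)^{2} = \left(\left(7 + \frac{12}{5}\right) + 13 \cdot 15\right)^{2} = \left(\frac{47}{5} + 195\right)^{2} = \left(\frac{1022}{5}\right)^{2} = \frac{1044484}{25}$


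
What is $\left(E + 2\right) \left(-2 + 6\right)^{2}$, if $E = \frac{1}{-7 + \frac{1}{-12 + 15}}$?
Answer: $\frac{148}{5} \approx 29.6$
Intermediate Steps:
$E = - \frac{3}{20}$ ($E = \frac{1}{-7 + \frac{1}{3}} = \frac{1}{- \frac{20}{3}} = - \frac{3}{20} \approx -0.15$)
$\left(E + 2\right) \left(-2 + 6\right)^{2} = \left(- \frac{3}{20} + 2\right) \left(-2 + 6\right)^{2} = \frac{37 \cdot 4^{2}}{20} = \frac{37}{20} \cdot 16 = \frac{148}{5}$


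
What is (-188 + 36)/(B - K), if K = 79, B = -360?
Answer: 152/439 ≈ 0.34624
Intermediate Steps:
(-188 + 36)/(B - K) = (-188 + 36)/(-360 - 1*79) = -152/(-360 - 79) = -152/(-439) = -152*(-1/439) = 152/439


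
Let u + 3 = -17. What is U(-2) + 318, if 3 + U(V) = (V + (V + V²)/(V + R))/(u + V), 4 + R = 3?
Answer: 10399/33 ≈ 315.12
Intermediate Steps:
R = -1 (R = -4 + 3 = -1)
u = -20 (u = -3 - 17 = -20)
U(V) = -3 + (V + (V + V²)/(-1 + V))/(-20 + V) (U(V) = -3 + (V + (V + V²)/(V - 1))/(-20 + V) = -3 + (V + (V + V²)/(-1 + V))/(-20 + V))
U(-2) + 318 = (-60 - 1*(-2)² + 63*(-2))/(20 + (-2)² - 21*(-2)) + 318 = (-60 - 1*4 - 126)/(20 + 4 + 42) + 318 = (-60 - 4 - 126)/66 + 318 = (1/66)*(-190) + 318 = -95/33 + 318 = 10399/33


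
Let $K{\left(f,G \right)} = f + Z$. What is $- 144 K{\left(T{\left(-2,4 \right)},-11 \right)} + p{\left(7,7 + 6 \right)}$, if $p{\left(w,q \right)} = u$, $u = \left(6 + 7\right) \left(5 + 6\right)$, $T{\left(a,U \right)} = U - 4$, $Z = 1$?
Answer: $-1$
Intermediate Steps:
$T{\left(a,U \right)} = -4 + U$
$u = 143$ ($u = 13 \cdot 11 = 143$)
$K{\left(f,G \right)} = 1 + f$ ($K{\left(f,G \right)} = f + 1 = 1 + f$)
$p{\left(w,q \right)} = 143$
$- 144 K{\left(T{\left(-2,4 \right)},-11 \right)} + p{\left(7,7 + 6 \right)} = - 144 \left(1 + \left(-4 + 4\right)\right) + 143 = - 144 \left(1 + 0\right) + 143 = \left(-144\right) 1 + 143 = -144 + 143 = -1$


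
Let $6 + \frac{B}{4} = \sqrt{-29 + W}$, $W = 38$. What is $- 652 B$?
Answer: $7824$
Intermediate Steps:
$B = -12$ ($B = -24 + 4 \sqrt{-29 + 38} = -24 + 4 \sqrt{9} = -24 + 4 \cdot 3 = -24 + 12 = -12$)
$- 652 B = \left(-652\right) \left(-12\right) = 7824$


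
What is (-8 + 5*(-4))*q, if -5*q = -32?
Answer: -896/5 ≈ -179.20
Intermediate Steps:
q = 32/5 (q = -⅕*(-32) = 32/5 ≈ 6.4000)
(-8 + 5*(-4))*q = (-8 + 5*(-4))*(32/5) = (-8 - 20)*(32/5) = -28*32/5 = -896/5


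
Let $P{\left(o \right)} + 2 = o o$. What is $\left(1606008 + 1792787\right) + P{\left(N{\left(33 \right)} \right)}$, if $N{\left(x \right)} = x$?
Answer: $3399882$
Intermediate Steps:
$P{\left(o \right)} = -2 + o^{2}$ ($P{\left(o \right)} = -2 + o o = -2 + o^{2}$)
$\left(1606008 + 1792787\right) + P{\left(N{\left(33 \right)} \right)} = \left(1606008 + 1792787\right) - \left(2 - 33^{2}\right) = 3398795 + \left(-2 + 1089\right) = 3398795 + 1087 = 3399882$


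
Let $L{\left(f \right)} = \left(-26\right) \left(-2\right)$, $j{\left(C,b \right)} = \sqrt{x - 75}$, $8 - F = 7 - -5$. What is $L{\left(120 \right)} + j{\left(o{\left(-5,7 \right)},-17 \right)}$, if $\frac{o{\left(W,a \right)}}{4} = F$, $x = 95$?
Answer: $52 + 2 \sqrt{5} \approx 56.472$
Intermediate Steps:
$F = -4$ ($F = 8 - \left(7 - -5\right) = 8 - \left(7 + 5\right) = 8 - 12 = -4$)
$o{\left(W,a \right)} = -16$ ($o{\left(W,a \right)} = 4 \left(-4\right) = -16$)
$j{\left(C,b \right)} = 2 \sqrt{5}$ ($j{\left(C,b \right)} = \sqrt{95 - 75} = \sqrt{20} = 2 \sqrt{5}$)
$L{\left(f \right)} = 52$
$L{\left(120 \right)} + j{\left(o{\left(-5,7 \right)},-17 \right)} = 52 + 2 \sqrt{5}$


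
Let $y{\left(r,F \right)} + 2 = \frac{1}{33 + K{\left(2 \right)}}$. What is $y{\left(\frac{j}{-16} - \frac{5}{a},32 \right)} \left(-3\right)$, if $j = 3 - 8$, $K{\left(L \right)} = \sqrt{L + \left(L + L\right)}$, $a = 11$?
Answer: $\frac{2133}{361} + \frac{\sqrt{6}}{361} \approx 5.9154$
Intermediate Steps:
$K{\left(L \right)} = \sqrt{3} \sqrt{L}$ ($K{\left(L \right)} = \sqrt{L + 2 L} = \sqrt{3 L} = \sqrt{3} \sqrt{L}$)
$j = -5$ ($j = 3 - 8 = -5$)
$y{\left(r,F \right)} = -2 + \frac{1}{33 + \sqrt{6}}$ ($y{\left(r,F \right)} = -2 + \frac{1}{33 + \sqrt{3} \sqrt{2}} = -2 + \frac{1}{33 + \sqrt{6}}$)
$y{\left(\frac{j}{-16} - \frac{5}{a},32 \right)} \left(-3\right) = \left(- \frac{711}{361} - \frac{\sqrt{6}}{1083}\right) \left(-3\right) = \frac{2133}{361} + \frac{\sqrt{6}}{361}$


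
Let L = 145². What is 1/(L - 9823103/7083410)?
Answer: 7083410/148918872147 ≈ 4.7566e-5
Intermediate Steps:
L = 21025
1/(L - 9823103/7083410) = 1/(21025 - 9823103/7083410) = 1/(148918872147/7083410) = 7083410/148918872147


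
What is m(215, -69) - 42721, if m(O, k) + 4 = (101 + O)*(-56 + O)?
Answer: 7519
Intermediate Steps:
m(O, k) = -4 + (-56 + O)*(101 + O) (m(O, k) = -4 + (101 + O)*(-56 + O) = -4 + (-56 + O)*(101 + O))
m(215, -69) - 42721 = (-5660 + 215² + 45*215) - 42721 = (-5660 + 46225 + 9675) - 42721 = 50240 - 42721 = 7519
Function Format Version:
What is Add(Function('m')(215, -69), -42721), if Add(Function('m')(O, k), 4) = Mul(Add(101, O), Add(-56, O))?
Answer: 7519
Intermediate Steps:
Function('m')(O, k) = Add(-4, Mul(Add(-56, O), Add(101, O))) (Function('m')(O, k) = Add(-4, Mul(Add(101, O), Add(-56, O))) = Add(-4, Mul(Add(-56, O), Add(101, O))))
Add(Function('m')(215, -69), -42721) = Add(Add(-5660, Pow(215, 2), Mul(45, 215)), -42721) = Add(Add(-5660, 46225, 9675), -42721) = Add(50240, -42721) = 7519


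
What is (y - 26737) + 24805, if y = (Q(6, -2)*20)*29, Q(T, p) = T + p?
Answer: 388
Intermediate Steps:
y = 2320 (y = ((6 - 2)*20)*29 = (4*20)*29 = 80*29 = 2320)
(y - 26737) + 24805 = (2320 - 26737) + 24805 = -24417 + 24805 = 388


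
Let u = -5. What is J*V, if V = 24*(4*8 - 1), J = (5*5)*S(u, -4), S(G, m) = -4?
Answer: -74400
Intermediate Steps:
J = -100 (J = (5*5)*(-4) = 25*(-4) = -100)
V = 744 (V = 24*(32 - 1) = 24*31 = 744)
J*V = -100*744 = -74400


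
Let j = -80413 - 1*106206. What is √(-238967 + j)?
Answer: I*√425586 ≈ 652.37*I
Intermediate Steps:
j = -186619 (j = -80413 - 106206 = -186619)
√(-238967 + j) = √(-238967 - 186619) = √(-425586) = I*√425586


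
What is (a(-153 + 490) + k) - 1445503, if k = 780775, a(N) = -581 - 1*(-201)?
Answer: -665108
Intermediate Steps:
a(N) = -380 (a(N) = -581 + 201 = -380)
(a(-153 + 490) + k) - 1445503 = (-380 + 780775) - 1445503 = 780395 - 1445503 = -665108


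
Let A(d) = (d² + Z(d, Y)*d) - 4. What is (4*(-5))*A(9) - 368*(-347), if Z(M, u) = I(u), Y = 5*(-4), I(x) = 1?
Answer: 125976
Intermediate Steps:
Y = -20
Z(M, u) = 1
A(d) = -4 + d + d² (A(d) = (d² + 1*d) - 4 = (d² + d) - 4 = (d + d²) - 4 = -4 + d + d²)
(4*(-5))*A(9) - 368*(-347) = (4*(-5))*(-4 + 9 + 9²) - 368*(-347) = -20*(-4 + 9 + 81) + 127696 = -20*86 + 127696 = -1720 + 127696 = 125976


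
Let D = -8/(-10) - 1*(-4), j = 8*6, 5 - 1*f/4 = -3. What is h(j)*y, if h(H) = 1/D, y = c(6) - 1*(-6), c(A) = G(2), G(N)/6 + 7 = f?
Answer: 65/2 ≈ 32.500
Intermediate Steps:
f = 32 (f = 20 - 4*(-3) = 20 + 12 = 32)
G(N) = 150 (G(N) = -42 + 6*32 = -42 + 192 = 150)
c(A) = 150
j = 48
D = 24/5 (D = -8*(-⅒) + 4 = ⅘ + 4 = 24/5 ≈ 4.8000)
y = 156 (y = 150 - 1*(-6) = 150 + 6 = 156)
h(H) = 5/24 (h(H) = 1/(24/5) = 5/24)
h(j)*y = (5/24)*156 = 65/2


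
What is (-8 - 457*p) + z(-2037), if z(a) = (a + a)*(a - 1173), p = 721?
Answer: 12748035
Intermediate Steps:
z(a) = 2*a*(-1173 + a) (z(a) = (2*a)*(-1173 + a) = 2*a*(-1173 + a))
(-8 - 457*p) + z(-2037) = (-8 - 457*721) + 2*(-2037)*(-1173 - 2037) = (-8 - 329497) + 2*(-2037)*(-3210) = -329505 + 13077540 = 12748035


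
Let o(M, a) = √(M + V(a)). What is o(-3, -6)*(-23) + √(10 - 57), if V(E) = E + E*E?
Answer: -69*√3 + I*√47 ≈ -119.51 + 6.8557*I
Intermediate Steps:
V(E) = E + E²
o(M, a) = √(M + a*(1 + a))
o(-3, -6)*(-23) + √(10 - 57) = √(-3 - 6*(1 - 6))*(-23) + √(10 - 57) = √(-3 - 6*(-5))*(-23) + √(-47) = √(-3 + 30)*(-23) + I*√47 = √27*(-23) + I*√47 = (3*√3)*(-23) + I*√47 = -69*√3 + I*√47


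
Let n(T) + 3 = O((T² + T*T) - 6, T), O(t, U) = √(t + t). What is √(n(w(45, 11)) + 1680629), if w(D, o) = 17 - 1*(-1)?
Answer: √(1680626 + 2*√321) ≈ 1296.4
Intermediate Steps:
O(t, U) = √2*√t (O(t, U) = √(2*t) = √2*√t)
w(D, o) = 18 (w(D, o) = 17 + 1 = 18)
n(T) = -3 + √2*√(-6 + 2*T²) (n(T) = -3 + √2*√((T² + T*T) - 6) = -3 + √2*√((T² + T²) - 6) = -3 + √2*√(2*T² - 6) = -3 + √2*√(-6 + 2*T²))
√(n(w(45, 11)) + 1680629) = √((-3 + 2*√(-3 + 18²)) + 1680629) = √((-3 + 2*√(-3 + 324)) + 1680629) = √((-3 + 2*√321) + 1680629) = √(1680626 + 2*√321)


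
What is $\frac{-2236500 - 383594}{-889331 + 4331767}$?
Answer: $- \frac{1310047}{1721218} \approx -0.76112$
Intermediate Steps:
$\frac{-2236500 - 383594}{-889331 + 4331767} = - \frac{2620094}{3442436} = \left(-2620094\right) \frac{1}{3442436} = - \frac{1310047}{1721218}$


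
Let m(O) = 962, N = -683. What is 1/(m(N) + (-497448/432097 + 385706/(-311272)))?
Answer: 67249848692/64533602422035 ≈ 0.0010421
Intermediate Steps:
1/(m(N) + (-497448/432097 + 385706/(-311272))) = 1/(962 + (-497448/432097 + 385706/(-311272))) = 1/(962 + (-497448*1/432097 + 385706*(-1/311272))) = 1/(962 + (-497448/432097 - 192853/155636)) = 1/(962 - 160752019669/67249848692) = 1/(64533602422035/67249848692) = 67249848692/64533602422035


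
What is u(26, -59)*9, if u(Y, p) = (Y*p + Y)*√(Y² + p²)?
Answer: -13572*√4157 ≈ -8.7505e+5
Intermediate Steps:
u(Y, p) = √(Y² + p²)*(Y + Y*p) (u(Y, p) = (Y + Y*p)*√(Y² + p²) = √(Y² + p²)*(Y + Y*p))
u(26, -59)*9 = (26*√(26² + (-59)²)*(1 - 59))*9 = (26*√(676 + 3481)*(-58))*9 = (26*√4157*(-58))*9 = -1508*√4157*9 = -13572*√4157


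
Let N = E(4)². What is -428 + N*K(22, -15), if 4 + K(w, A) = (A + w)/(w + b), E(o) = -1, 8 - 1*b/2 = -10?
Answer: -25049/58 ≈ -431.88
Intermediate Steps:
b = 36 (b = 16 - 2*(-10) = 16 + 20 = 36)
K(w, A) = -4 + (A + w)/(36 + w) (K(w, A) = -4 + (A + w)/(w + 36) = -4 + (A + w)/(36 + w))
N = 1 (N = (-1)² = 1)
-428 + N*K(22, -15) = -428 + 1*((-144 - 15 - 3*22)/(36 + 22)) = -428 + 1*((-144 - 15 - 66)/58) = -428 + 1*((1/58)*(-225)) = -428 + 1*(-225/58) = -428 - 225/58 = -25049/58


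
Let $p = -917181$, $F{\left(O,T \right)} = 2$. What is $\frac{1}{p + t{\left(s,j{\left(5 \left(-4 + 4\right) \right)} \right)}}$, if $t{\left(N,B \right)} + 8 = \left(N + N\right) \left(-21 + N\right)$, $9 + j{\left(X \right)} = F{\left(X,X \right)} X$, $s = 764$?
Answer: $\frac{1}{218115} \approx 4.5847 \cdot 10^{-6}$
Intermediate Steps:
$j{\left(X \right)} = -9 + 2 X$
$t{\left(N,B \right)} = -8 + 2 N \left(-21 + N\right)$ ($t{\left(N,B \right)} = -8 + \left(N + N\right) \left(-21 + N\right) = -8 + 2 N \left(-21 + N\right)$)
$\frac{1}{p + t{\left(s,j{\left(5 \left(-4 + 4\right) \right)} \right)}} = \frac{1}{-917181 - \left(32096 - 1167392\right)} = \frac{1}{-917181 - -1135296} = \frac{1}{-917181 + 1135296} = \frac{1}{218115}$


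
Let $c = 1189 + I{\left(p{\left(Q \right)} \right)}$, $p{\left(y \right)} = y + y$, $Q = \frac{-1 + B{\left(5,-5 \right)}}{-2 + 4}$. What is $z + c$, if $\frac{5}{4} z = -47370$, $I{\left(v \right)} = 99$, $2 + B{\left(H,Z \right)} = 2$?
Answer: $-36608$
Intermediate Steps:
$B{\left(H,Z \right)} = 0$ ($B{\left(H,Z \right)} = -2 + 2 = 0$)
$Q = - \frac{1}{2}$ ($Q = \frac{-1 + 0}{-2 + 4} = - \frac{1}{2} \approx -0.5$)
$p{\left(y \right)} = 2 y$
$z = -37896$ ($z = \frac{4}{5} \left(-47370\right) = -37896$)
$c = 1288$ ($c = 1189 + 99 = 1288$)
$z + c = -37896 + 1288 = -36608$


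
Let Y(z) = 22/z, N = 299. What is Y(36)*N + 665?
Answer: 15259/18 ≈ 847.72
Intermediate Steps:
Y(36)*N + 665 = (22/36)*299 + 665 = (22*(1/36))*299 + 665 = (11/18)*299 + 665 = 3289/18 + 665 = 15259/18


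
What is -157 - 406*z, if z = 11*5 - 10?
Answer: -18427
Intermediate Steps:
z = 45 (z = 55 - 10 = 45)
-157 - 406*z = -157 - 406*45 = -157 - 18270 = -18427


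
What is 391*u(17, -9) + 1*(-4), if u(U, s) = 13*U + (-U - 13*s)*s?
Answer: -265493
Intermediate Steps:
u(U, s) = 13*U + s*(-U - 13*s)
391*u(17, -9) + 1*(-4) = 391*(-13*(-9)**2 + 13*17 - 1*17*(-9)) + 1*(-4) = 391*(-13*81 + 221 + 153) - 4 = 391*(-1053 + 221 + 153) - 4 = 391*(-679) - 4 = -265489 - 4 = -265493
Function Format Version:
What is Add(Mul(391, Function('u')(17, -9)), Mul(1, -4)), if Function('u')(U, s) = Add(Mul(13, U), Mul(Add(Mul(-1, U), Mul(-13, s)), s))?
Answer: -265493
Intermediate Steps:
Function('u')(U, s) = Add(Mul(13, U), Mul(s, Add(Mul(-1, U), Mul(-13, s))))
Add(Mul(391, Function('u')(17, -9)), Mul(1, -4)) = Add(Mul(391, Add(Mul(-13, Pow(-9, 2)), Mul(13, 17), Mul(-1, 17, -9))), Mul(1, -4)) = Add(Mul(391, Add(Mul(-13, 81), 221, 153)), -4) = Add(Mul(391, Add(-1053, 221, 153)), -4) = Add(Mul(391, -679), -4) = Add(-265489, -4) = -265493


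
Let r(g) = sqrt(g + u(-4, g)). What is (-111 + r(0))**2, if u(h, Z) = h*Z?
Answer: 12321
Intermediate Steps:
u(h, Z) = Z*h
r(g) = sqrt(3)*sqrt(-g) (r(g) = sqrt(g + g*(-4)) = sqrt(g - 4*g) = sqrt(-3*g) = sqrt(3)*sqrt(-g))
(-111 + r(0))**2 = (-111 + sqrt(3)*sqrt(-1*0))**2 = (-111 + sqrt(3)*sqrt(0))**2 = (-111 + sqrt(3)*0)**2 = (-111 + 0)**2 = (-111)**2 = 12321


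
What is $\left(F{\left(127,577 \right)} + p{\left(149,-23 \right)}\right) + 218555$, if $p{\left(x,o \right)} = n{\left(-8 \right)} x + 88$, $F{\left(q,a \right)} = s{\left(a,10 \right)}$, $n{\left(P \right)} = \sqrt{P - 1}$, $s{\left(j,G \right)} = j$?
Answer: $219220 + 447 i \approx 2.1922 \cdot 10^{5} + 447.0 i$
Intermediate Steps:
$n{\left(P \right)} = \sqrt{-1 + P}$
$F{\left(q,a \right)} = a$
$p{\left(x,o \right)} = 88 + 3 i x$ ($p{\left(x,o \right)} = \sqrt{-1 - 8} x + 88 = \sqrt{-9} x + 88 = 3 i x + 88 = 88 + 3 i x$)
$\left(F{\left(127,577 \right)} + p{\left(149,-23 \right)}\right) + 218555 = \left(577 + \left(88 + 3 i 149\right)\right) + 218555 = \left(577 + \left(88 + 447 i\right)\right) + 218555 = \left(665 + 447 i\right) + 218555 = 219220 + 447 i$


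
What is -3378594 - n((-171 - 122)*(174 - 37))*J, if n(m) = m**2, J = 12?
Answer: -19338977166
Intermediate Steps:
-3378594 - n((-171 - 122)*(174 - 37))*J = -3378594 - ((-171 - 122)*(174 - 37))**2*12 = -3378594 - (-293*137)**2*12 = -3378594 - (-40141)**2*12 = -3378594 - 1611299881*12 = -3378594 - 1*19335598572 = -3378594 - 19335598572 = -19338977166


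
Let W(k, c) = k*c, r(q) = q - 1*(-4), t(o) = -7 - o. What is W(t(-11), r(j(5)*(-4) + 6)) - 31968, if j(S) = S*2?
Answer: -32088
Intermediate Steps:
j(S) = 2*S
r(q) = 4 + q (r(q) = q + 4 = 4 + q)
W(k, c) = c*k
W(t(-11), r(j(5)*(-4) + 6)) - 31968 = (4 + ((2*5)*(-4) + 6))*(-7 - 1*(-11)) - 31968 = (4 + (10*(-4) + 6))*(-7 + 11) - 31968 = (4 + (-40 + 6))*4 - 31968 = (4 - 34)*4 - 31968 = -30*4 - 31968 = -120 - 31968 = -32088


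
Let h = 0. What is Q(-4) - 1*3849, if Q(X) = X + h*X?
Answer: -3853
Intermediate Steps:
Q(X) = X (Q(X) = X + 0*X = X + 0 = X)
Q(-4) - 1*3849 = -4 - 1*3849 = -4 - 3849 = -3853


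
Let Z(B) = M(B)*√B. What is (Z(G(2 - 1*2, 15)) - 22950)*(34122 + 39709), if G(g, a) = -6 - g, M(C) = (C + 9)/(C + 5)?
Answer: -1694421450 - 221493*I*√6 ≈ -1.6944e+9 - 5.4255e+5*I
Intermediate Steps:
M(C) = (9 + C)/(5 + C)
Z(B) = √B*(9 + B)/(5 + B) (Z(B) = ((9 + B)/(5 + B))*√B = √B*(9 + B)/(5 + B))
(Z(G(2 - 1*2, 15)) - 22950)*(34122 + 39709) = (√(-6 - (2 - 1*2))*(9 + (-6 - (2 - 1*2)))/(5 + (-6 - (2 - 1*2))) - 22950)*(34122 + 39709) = (√(-6 - (2 - 2))*(9 + (-6 - (2 - 2)))/(5 + (-6 - (2 - 2))) - 22950)*73831 = (√(-6 - 1*0)*(9 + (-6 - 1*0))/(5 + (-6 - 1*0)) - 22950)*73831 = (√(-6 + 0)*(9 + (-6 + 0))/(5 + (-6 + 0)) - 22950)*73831 = (√(-6)*(9 - 6)/(5 - 6) - 22950)*73831 = ((I*√6)*3/(-1) - 22950)*73831 = ((I*√6)*(-1)*3 - 22950)*73831 = (-3*I*√6 - 22950)*73831 = (-22950 - 3*I*√6)*73831 = -1694421450 - 221493*I*√6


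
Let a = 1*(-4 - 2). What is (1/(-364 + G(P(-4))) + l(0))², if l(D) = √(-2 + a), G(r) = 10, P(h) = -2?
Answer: (-1 + 708*I*√2)²/125316 ≈ -8.0 - 0.01598*I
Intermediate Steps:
a = -6 (a = 1*(-6) = -6)
l(D) = 2*I*√2 (l(D) = √(-2 - 6) = √(-8) = 2*I*√2)
(1/(-364 + G(P(-4))) + l(0))² = (1/(-364 + 10) + 2*I*√2)² = (1/(-354) + 2*I*√2)² = (-1/354 + 2*I*√2)²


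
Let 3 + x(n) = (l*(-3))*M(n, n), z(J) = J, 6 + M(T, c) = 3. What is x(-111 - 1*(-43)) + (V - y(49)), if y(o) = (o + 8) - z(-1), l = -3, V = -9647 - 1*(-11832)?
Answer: 2097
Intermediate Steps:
V = 2185 (V = -9647 + 11832 = 2185)
M(T, c) = -3 (M(T, c) = -6 + 3 = -3)
y(o) = 9 + o (y(o) = (o + 8) - 1*(-1) = (8 + o) + 1 = 9 + o)
x(n) = -30 (x(n) = -3 - 3*(-3)*(-3) = -3 + 9*(-3) = -3 - 27 = -30)
x(-111 - 1*(-43)) + (V - y(49)) = -30 + (2185 - (9 + 49)) = -30 + (2185 - 1*58) = -30 + (2185 - 58) = -30 + 2127 = 2097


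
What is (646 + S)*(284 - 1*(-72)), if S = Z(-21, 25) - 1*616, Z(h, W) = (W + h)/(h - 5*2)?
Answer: 329656/31 ≈ 10634.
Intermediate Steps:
Z(h, W) = (W + h)/(-10 + h) (Z(h, W) = (W + h)/(h - 10) = (W + h)/(-10 + h))
S = -19100/31 (S = (25 - 21)/(-10 - 21) - 1*616 = 4/(-31) - 616 = -1/31*4 - 616 = -4/31 - 616 = -19100/31 ≈ -616.13)
(646 + S)*(284 - 1*(-72)) = (646 - 19100/31)*(284 - 1*(-72)) = 926*(284 + 72)/31 = (926/31)*356 = 329656/31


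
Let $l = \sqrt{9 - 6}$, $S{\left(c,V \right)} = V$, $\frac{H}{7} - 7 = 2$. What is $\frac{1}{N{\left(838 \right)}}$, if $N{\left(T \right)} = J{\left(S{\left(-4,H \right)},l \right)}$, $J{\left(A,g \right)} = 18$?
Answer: $\frac{1}{18} \approx 0.055556$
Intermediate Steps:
$H = 63$ ($H = 49 + 7 \cdot 2 = 49 + 14 = 63$)
$l = \sqrt{3} \approx 1.732$
$N{\left(T \right)} = 18$
$\frac{1}{N{\left(838 \right)}} = \frac{1}{18}$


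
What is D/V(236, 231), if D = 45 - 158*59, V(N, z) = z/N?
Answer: -2189372/231 ≈ -9477.8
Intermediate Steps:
D = -9277 (D = 45 - 9322 = -9277)
D/V(236, 231) = -9277/(231/236) = -9277/(231*(1/236)) = -9277/231/236 = -9277*236/231 = -2189372/231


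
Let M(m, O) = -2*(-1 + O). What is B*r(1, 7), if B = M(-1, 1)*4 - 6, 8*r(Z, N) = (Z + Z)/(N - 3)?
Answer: -3/8 ≈ -0.37500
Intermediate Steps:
M(m, O) = 2 - 2*O
r(Z, N) = Z/(4*(-3 + N)) (r(Z, N) = ((Z + Z)/(N - 3))/8 = ((2*Z)/(-3 + N))/8 = (2*Z/(-3 + N))/8 = Z/(4*(-3 + N)))
B = -6 (B = (2 - 2*1)*4 - 6 = (2 - 2)*4 - 6 = 0*4 - 6 = 0 - 6 = -6)
B*r(1, 7) = -3/(2*(-3 + 7)) = -3/(2*4) = -6*1/16 = -3/8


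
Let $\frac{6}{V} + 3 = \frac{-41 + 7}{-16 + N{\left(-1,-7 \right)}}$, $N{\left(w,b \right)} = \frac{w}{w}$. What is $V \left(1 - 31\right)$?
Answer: $\frac{2700}{11} \approx 245.45$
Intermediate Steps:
$N{\left(w,b \right)} = 1$
$V = - \frac{90}{11}$ ($V = \frac{6}{-3 + \frac{-41 + 7}{-16 + 1}} = \frac{6}{-3 - \frac{34}{-15}} = \frac{6}{-3 - - \frac{34}{15}} = \frac{6}{-3 + \frac{34}{15}} = \frac{6}{- \frac{11}{15}} = 6 \left(- \frac{15}{11}\right) = - \frac{90}{11} \approx -8.1818$)
$V \left(1 - 31\right) = - \frac{90 \left(1 - 31\right)}{11} = \left(- \frac{90}{11}\right) \left(-30\right) = \frac{2700}{11}$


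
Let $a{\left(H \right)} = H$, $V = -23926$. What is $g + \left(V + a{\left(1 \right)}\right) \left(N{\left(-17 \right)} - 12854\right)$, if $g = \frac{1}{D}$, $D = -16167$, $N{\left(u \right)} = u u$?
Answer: $\frac{4860085143374}{16167} \approx 3.0062 \cdot 10^{8}$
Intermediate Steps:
$N{\left(u \right)} = u^{2}$
$g = - \frac{1}{16167}$ ($g = \frac{1}{-16167} = - \frac{1}{16167} \approx -6.1854 \cdot 10^{-5}$)
$g + \left(V + a{\left(1 \right)}\right) \left(N{\left(-17 \right)} - 12854\right) = - \frac{1}{16167} + \left(-23926 + 1\right) \left(\left(-17\right)^{2} - 12854\right) = - \frac{1}{16167} - 23925 \left(289 - 12854\right) = - \frac{1}{16167} - -300617625 = - \frac{1}{16167} + 300617625 = \frac{4860085143374}{16167}$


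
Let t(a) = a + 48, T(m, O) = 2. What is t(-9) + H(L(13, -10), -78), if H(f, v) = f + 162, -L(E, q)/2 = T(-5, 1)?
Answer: 197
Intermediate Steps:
L(E, q) = -4 (L(E, q) = -2*2 = -4)
H(f, v) = 162 + f
t(a) = 48 + a
t(-9) + H(L(13, -10), -78) = (48 - 9) + (162 - 4) = 39 + 158 = 197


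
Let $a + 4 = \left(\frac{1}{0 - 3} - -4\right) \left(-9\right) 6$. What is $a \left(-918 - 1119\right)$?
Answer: $411474$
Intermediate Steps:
$a = -202$ ($a = -4 + \left(\frac{1}{0 - 3} - -4\right) \left(-9\right) 6 = -4 + \left(\frac{1}{-3} + 4\right) \left(-9\right) 6 = -4 + \left(- \frac{1}{3} + 4\right) \left(-9\right) 6 = -4 + \frac{11}{3} \left(-9\right) 6 = -4 - 198 = -202$)
$a \left(-918 - 1119\right) = - 202 \left(-918 - 1119\right) = \left(-202\right) \left(-2037\right) = 411474$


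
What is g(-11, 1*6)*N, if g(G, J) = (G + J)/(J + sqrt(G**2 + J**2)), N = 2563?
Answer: 6990/11 - 1165*sqrt(157)/11 ≈ -691.58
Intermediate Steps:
g(G, J) = (G + J)/(J + sqrt(G**2 + J**2))
g(-11, 1*6)*N = ((-11 + 1*6)/(1*6 + sqrt((-11)**2 + (1*6)**2)))*2563 = ((-11 + 6)/(6 + sqrt(121 + 6**2)))*2563 = (-5/(6 + sqrt(121 + 36)))*2563 = (-5/(6 + sqrt(157)))*2563 = -5/(6 + sqrt(157))*2563 = -12815/(6 + sqrt(157))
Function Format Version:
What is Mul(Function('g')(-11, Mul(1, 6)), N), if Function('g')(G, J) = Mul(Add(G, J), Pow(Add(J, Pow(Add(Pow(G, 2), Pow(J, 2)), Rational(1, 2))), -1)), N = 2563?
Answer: Add(Rational(6990, 11), Mul(Rational(-1165, 11), Pow(157, Rational(1, 2)))) ≈ -691.58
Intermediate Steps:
Function('g')(G, J) = Mul(Pow(Add(J, Pow(Add(Pow(G, 2), Pow(J, 2)), Rational(1, 2))), -1), Add(G, J))
Mul(Function('g')(-11, Mul(1, 6)), N) = Mul(Mul(Pow(Add(Mul(1, 6), Pow(Add(Pow(-11, 2), Pow(Mul(1, 6), 2)), Rational(1, 2))), -1), Add(-11, Mul(1, 6))), 2563) = Mul(Mul(Pow(Add(6, Pow(Add(121, Pow(6, 2)), Rational(1, 2))), -1), Add(-11, 6)), 2563) = Mul(Mul(Pow(Add(6, Pow(Add(121, 36), Rational(1, 2))), -1), -5), 2563) = Mul(Mul(Pow(Add(6, Pow(157, Rational(1, 2))), -1), -5), 2563) = Mul(Mul(-5, Pow(Add(6, Pow(157, Rational(1, 2))), -1)), 2563) = Mul(-12815, Pow(Add(6, Pow(157, Rational(1, 2))), -1))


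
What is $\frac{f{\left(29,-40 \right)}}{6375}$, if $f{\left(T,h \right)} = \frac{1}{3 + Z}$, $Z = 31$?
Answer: $\frac{1}{216750} \approx 4.6136 \cdot 10^{-6}$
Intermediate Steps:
$f{\left(T,h \right)} = \frac{1}{34}$ ($f{\left(T,h \right)} = \frac{1}{3 + 31} = \frac{1}{34}$)
$\frac{f{\left(29,-40 \right)}}{6375} = \frac{1}{34 \cdot 6375} = \frac{1}{34} \cdot \frac{1}{6375} = \frac{1}{216750}$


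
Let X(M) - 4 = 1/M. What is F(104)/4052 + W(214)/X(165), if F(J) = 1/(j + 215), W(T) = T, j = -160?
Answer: 7869187261/147310460 ≈ 53.419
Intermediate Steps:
X(M) = 4 + 1/M
F(J) = 1/55 (F(J) = 1/(-160 + 215) = 1/55)
F(104)/4052 + W(214)/X(165) = (1/55)/4052 + 214/(4 + 1/165) = (1/55)*(1/4052) + 214/(4 + 1/165) = 1/222860 + 214/(661/165) = 1/222860 + 214*(165/661) = 1/222860 + 35310/661 = 7869187261/147310460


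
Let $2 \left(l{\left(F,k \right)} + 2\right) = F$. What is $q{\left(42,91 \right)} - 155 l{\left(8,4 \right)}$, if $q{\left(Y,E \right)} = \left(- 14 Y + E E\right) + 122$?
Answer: $7505$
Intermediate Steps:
$q{\left(Y,E \right)} = 122 + E^{2} - 14 Y$ ($q{\left(Y,E \right)} = \left(- 14 Y + E^{2}\right) + 122 = \left(E^{2} - 14 Y\right) + 122 = 122 + E^{2} - 14 Y$)
$l{\left(F,k \right)} = -2 + \frac{F}{2}$
$q{\left(42,91 \right)} - 155 l{\left(8,4 \right)} = \left(122 + 91^{2} - 588\right) - 155 \left(-2 + \frac{1}{2} \cdot 8\right) = \left(122 + 8281 - 588\right) - 155 \left(-2 + 4\right) = 7815 - 155 \cdot 2 = 7815 - 310 = 7505$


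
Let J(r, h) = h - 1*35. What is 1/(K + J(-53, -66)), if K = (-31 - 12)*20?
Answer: -1/961 ≈ -0.0010406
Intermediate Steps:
J(r, h) = -35 + h (J(r, h) = h - 35 = -35 + h)
K = -860 (K = -43*20 = -860)
1/(K + J(-53, -66)) = 1/(-860 + (-35 - 66)) = 1/(-860 - 101) = 1/(-961) = -1/961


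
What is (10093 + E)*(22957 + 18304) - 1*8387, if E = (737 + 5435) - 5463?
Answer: 445692935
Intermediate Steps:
E = 709 (E = 6172 - 5463 = 709)
(10093 + E)*(22957 + 18304) - 1*8387 = (10093 + 709)*(22957 + 18304) - 1*8387 = 10802*41261 - 8387 = 445701322 - 8387 = 445692935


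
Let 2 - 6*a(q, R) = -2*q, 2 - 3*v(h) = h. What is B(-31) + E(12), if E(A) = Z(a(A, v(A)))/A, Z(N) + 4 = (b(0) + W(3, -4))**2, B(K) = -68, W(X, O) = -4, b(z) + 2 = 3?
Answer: -811/12 ≈ -67.583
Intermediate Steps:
v(h) = 2/3 - h/3
b(z) = 1 (b(z) = -2 + 3 = 1)
a(q, R) = 1/3 + q/3 (a(q, R) = 1/3 - (-1)*q/3 = 1/3 + q/3)
Z(N) = 5 (Z(N) = -4 + (1 - 4)**2 = -4 + (-3)**2 = -4 + 9 = 5)
E(A) = 5/A
B(-31) + E(12) = -68 + 5/12 = -811/12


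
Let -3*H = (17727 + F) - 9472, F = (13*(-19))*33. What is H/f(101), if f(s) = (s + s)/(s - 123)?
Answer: 1144/303 ≈ 3.7756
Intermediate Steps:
f(s) = 2*s/(-123 + s) (f(s) = (2*s)/(-123 + s) = 2*s/(-123 + s))
F = -8151 (F = -247*33 = -8151)
H = -104/3 (H = -((17727 - 8151) - 9472)/3 = -(9576 - 9472)/3 = -1/3*104 = -104/3 ≈ -34.667)
H/f(101) = -104/(3*(2*101/(-123 + 101))) = -104/(3*(2*101/(-22))) = -104/(3*(2*101*(-1/22))) = -104/(3*(-101/11)) = -104/3*(-11/101) = 1144/303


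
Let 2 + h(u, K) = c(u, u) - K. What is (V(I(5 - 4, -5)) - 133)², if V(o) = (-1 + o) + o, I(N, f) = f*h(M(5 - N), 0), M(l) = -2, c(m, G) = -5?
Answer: 4096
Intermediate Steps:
h(u, K) = -7 - K (h(u, K) = -2 + (-5 - K) = -7 - K)
I(N, f) = -7*f (I(N, f) = f*(-7 - 1*0) = f*(-7 + 0) = f*(-7) = -7*f)
V(o) = -1 + 2*o
(V(I(5 - 4, -5)) - 133)² = ((-1 + 2*(-7*(-5))) - 133)² = ((-1 + 2*35) - 133)² = ((-1 + 70) - 133)² = (69 - 133)² = (-64)² = 4096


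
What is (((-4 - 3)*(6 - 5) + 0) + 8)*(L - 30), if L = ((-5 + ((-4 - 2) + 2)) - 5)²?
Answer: 166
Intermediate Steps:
L = 196 (L = ((-5 + (-6 + 2)) - 5)² = ((-5 - 4) - 5)² = (-9 - 5)² = (-14)² = 196)
(((-4 - 3)*(6 - 5) + 0) + 8)*(L - 30) = (((-4 - 3)*(6 - 5) + 0) + 8)*(196 - 30) = ((-7*1 + 0) + 8)*166 = ((-7 + 0) + 8)*166 = (-7 + 8)*166 = 1*166 = 166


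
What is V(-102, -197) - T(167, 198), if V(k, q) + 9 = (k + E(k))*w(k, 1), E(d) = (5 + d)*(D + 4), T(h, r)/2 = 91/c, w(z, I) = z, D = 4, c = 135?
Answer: 12088663/135 ≈ 89546.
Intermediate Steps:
T(h, r) = 182/135 (T(h, r) = 2*(91/135) = 182/135)
E(d) = 40 + 8*d (E(d) = (5 + d)*(4 + 4) = (5 + d)*8 = 40 + 8*d)
V(k, q) = -9 + k*(40 + 9*k) (V(k, q) = -9 + (k + (40 + 8*k))*k = -9 + (40 + 9*k)*k = -9 + k*(40 + 9*k))
V(-102, -197) - T(167, 198) = (-9 + 9*(-102)² + 40*(-102)) - 1*182/135 = (-9 + 9*10404 - 4080) - 182/135 = (-9 + 93636 - 4080) - 182/135 = 89547 - 182/135 = 12088663/135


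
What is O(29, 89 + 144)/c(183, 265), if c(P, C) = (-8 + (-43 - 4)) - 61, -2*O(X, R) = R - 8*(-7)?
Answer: 289/232 ≈ 1.2457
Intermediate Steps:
O(X, R) = -28 - R/2 (O(X, R) = -(R - 8*(-7))/2 = -(R + 56)/2 = -(56 + R)/2 = -28 - R/2)
c(P, C) = -116 (c(P, C) = (-8 - 47) - 61 = -55 - 61 = -116)
O(29, 89 + 144)/c(183, 265) = (-28 - (89 + 144)/2)/(-116) = (-28 - 1/2*233)*(-1/116) = (-28 - 233/2)*(-1/116) = -289/2*(-1/116) = 289/232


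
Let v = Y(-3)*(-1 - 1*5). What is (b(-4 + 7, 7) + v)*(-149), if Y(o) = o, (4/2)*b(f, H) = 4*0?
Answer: -2682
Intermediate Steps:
b(f, H) = 0 (b(f, H) = (4*0)/2 = (½)*0 = 0)
v = 18 (v = -3*(-1 - 1*5) = -3*(-1 - 5) = -3*(-6) = 18)
(b(-4 + 7, 7) + v)*(-149) = (0 + 18)*(-149) = 18*(-149) = -2682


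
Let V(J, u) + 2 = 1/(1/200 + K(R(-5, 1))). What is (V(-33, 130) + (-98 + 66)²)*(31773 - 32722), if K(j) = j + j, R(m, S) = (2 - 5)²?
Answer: -268670806/277 ≈ -9.6993e+5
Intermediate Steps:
R(m, S) = 9 (R(m, S) = (-3)² = 9)
K(j) = 2*j
V(J, u) = -7002/3601 (V(J, u) = -2 + 1/(1/200 + 2*9) = -2 + 1/(1/200 + 18) = -2 + 1/(3601/200) = -2 + 200/3601 = -7002/3601)
(V(-33, 130) + (-98 + 66)²)*(31773 - 32722) = (-7002/3601 + (-98 + 66)²)*(31773 - 32722) = (-7002/3601 + (-32)²)*(-949) = (-7002/3601 + 1024)*(-949) = (3680422/3601)*(-949) = -268670806/277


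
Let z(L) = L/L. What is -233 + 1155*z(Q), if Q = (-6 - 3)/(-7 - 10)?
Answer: 922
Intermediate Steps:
Q = 9/17 (Q = -9/(-17) = -9*(-1/17) = 9/17 ≈ 0.52941)
z(L) = 1
-233 + 1155*z(Q) = -233 + 1155*1 = -233 + 1155 = 922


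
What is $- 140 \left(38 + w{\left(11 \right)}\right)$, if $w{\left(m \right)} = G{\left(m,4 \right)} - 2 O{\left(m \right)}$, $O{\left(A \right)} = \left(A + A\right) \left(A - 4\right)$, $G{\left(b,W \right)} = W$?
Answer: $37240$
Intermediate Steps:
$O{\left(A \right)} = 2 A \left(-4 + A\right)$
$w{\left(m \right)} = 4 - 4 m \left(-4 + m\right)$ ($w{\left(m \right)} = 4 - 2 \cdot 2 m \left(-4 + m\right) = 4 - 4 m \left(-4 + m\right)$)
$- 140 \left(38 + w{\left(11 \right)}\right) = - 140 \left(38 + \left(4 - 44 \left(-4 + 11\right)\right)\right) = - 140 \left(38 + \left(4 - 44 \cdot 7\right)\right) = - 140 \left(38 + \left(4 - 308\right)\right) = - 140 \left(38 - 304\right) = \left(-140\right) \left(-266\right) = 37240$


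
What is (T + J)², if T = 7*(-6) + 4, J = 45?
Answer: 49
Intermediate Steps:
T = -38 (T = -42 + 4 = -38)
(T + J)² = (-38 + 45)² = 7² = 49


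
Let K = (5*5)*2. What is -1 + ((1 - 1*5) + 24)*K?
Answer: 999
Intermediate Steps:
K = 50 (K = 25*2 = 50)
-1 + ((1 - 1*5) + 24)*K = -1 + ((1 - 1*5) + 24)*50 = -1 + ((1 - 5) + 24)*50 = -1 + (-4 + 24)*50 = -1 + 20*50 = -1 + 1000 = 999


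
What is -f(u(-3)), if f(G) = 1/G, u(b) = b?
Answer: 1/3 ≈ 0.33333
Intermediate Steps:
-f(u(-3)) = -1/(-3) = -1*(-1/3) = 1/3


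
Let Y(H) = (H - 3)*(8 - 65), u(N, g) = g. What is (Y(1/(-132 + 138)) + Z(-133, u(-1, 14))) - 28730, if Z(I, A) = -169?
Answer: -57475/2 ≈ -28738.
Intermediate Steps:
Y(H) = 171 - 57*H (Y(H) = (-3 + H)*(-57) = 171 - 57*H)
(Y(1/(-132 + 138)) + Z(-133, u(-1, 14))) - 28730 = ((171 - 57/(-132 + 138)) - 169) - 28730 = ((171 - 57/6) - 169) - 28730 = ((171 - 57*1/6) - 169) - 28730 = ((171 - 19/2) - 169) - 28730 = (323/2 - 169) - 28730 = -15/2 - 28730 = -57475/2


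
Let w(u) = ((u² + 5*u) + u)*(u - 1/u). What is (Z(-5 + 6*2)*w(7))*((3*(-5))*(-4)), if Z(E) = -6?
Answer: -224640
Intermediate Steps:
w(u) = (u - 1/u)*(u² + 6*u) (w(u) = (u² + 6*u)*(u - 1/u) = (u - 1/u)*(u² + 6*u))
(Z(-5 + 6*2)*w(7))*((3*(-5))*(-4)) = (-6*(-6 + 7³ - 1*7 + 6*7²))*((3*(-5))*(-4)) = (-6*(-6 + 343 - 7 + 6*49))*(-15*(-4)) = -6*(-6 + 343 - 7 + 294)*60 = -6*624*60 = -3744*60 = -224640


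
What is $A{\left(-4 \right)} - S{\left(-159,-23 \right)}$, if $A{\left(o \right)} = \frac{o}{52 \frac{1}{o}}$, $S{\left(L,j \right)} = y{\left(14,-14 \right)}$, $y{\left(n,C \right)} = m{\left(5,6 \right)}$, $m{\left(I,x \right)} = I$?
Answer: $- \frac{61}{13} \approx -4.6923$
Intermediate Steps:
$y{\left(n,C \right)} = 5$
$S{\left(L,j \right)} = 5$
$A{\left(o \right)} = \frac{o^{2}}{52}$ ($A{\left(o \right)} = o \frac{o}{52} = \frac{o^{2}}{52}$)
$A{\left(-4 \right)} - S{\left(-159,-23 \right)} = \frac{\left(-4\right)^{2}}{52} - 5 = \frac{1}{52} \cdot 16 - 5 = \frac{4}{13} - 5 = - \frac{61}{13}$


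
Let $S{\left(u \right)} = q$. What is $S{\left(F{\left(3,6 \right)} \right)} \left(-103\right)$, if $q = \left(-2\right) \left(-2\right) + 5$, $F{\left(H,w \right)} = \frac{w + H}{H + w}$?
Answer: $-927$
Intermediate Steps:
$F{\left(H,w \right)} = 1$ ($F{\left(H,w \right)} = \frac{H + w}{H + w} = 1$)
$q = 9$ ($q = 4 + 5 = 9$)
$S{\left(u \right)} = 9$
$S{\left(F{\left(3,6 \right)} \right)} \left(-103\right) = 9 \left(-103\right) = -927$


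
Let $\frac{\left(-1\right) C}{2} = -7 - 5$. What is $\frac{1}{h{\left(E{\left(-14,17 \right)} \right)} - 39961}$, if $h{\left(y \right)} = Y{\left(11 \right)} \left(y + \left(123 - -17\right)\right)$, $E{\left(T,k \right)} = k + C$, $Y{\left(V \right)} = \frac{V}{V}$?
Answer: $- \frac{1}{39780} \approx -2.5138 \cdot 10^{-5}$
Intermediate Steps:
$C = 24$ ($C = - 2 \left(-7 - 5\right) = \left(-2\right) \left(-12\right) = 24$)
$Y{\left(V \right)} = 1$
$E{\left(T,k \right)} = 24 + k$ ($E{\left(T,k \right)} = k + 24 = 24 + k$)
$h{\left(y \right)} = 140 + y$ ($h{\left(y \right)} = 1 \left(y + \left(123 - -17\right)\right) = 1 \left(y + \left(123 + 17\right)\right) = 1 \left(y + 140\right) = 1 \left(140 + y\right) = 140 + y$)
$\frac{1}{h{\left(E{\left(-14,17 \right)} \right)} - 39961} = \frac{1}{\left(140 + \left(24 + 17\right)\right) - 39961} = \frac{1}{\left(140 + 41\right) - 39961} = \frac{1}{181 - 39961} = \frac{1}{-39780} = - \frac{1}{39780}$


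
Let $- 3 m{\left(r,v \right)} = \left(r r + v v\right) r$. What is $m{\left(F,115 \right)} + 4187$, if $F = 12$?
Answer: $-49289$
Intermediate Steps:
$m{\left(r,v \right)} = - \frac{r \left(r^{2} + v^{2}\right)}{3}$ ($m{\left(r,v \right)} = - \frac{\left(r r + v v\right) r}{3} = - \frac{\left(r^{2} + v^{2}\right) r}{3} = - \frac{r \left(r^{2} + v^{2}\right)}{3}$)
$m{\left(F,115 \right)} + 4187 = \left(- \frac{1}{3}\right) 12 \left(12^{2} + 115^{2}\right) + 4187 = \left(- \frac{1}{3}\right) 12 \left(144 + 13225\right) + 4187 = \left(- \frac{1}{3}\right) 12 \cdot 13369 + 4187 = -53476 + 4187 = -49289$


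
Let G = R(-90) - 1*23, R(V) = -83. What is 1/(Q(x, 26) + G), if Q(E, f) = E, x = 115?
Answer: ⅑ ≈ 0.11111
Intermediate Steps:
G = -106 (G = -83 - 1*23 = -83 - 23 = -106)
1/(Q(x, 26) + G) = 1/(115 - 106) = 1/9 = ⅑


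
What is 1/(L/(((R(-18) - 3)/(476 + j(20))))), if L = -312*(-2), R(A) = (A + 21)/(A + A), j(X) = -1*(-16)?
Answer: -37/3684096 ≈ -1.0043e-5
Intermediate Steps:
j(X) = 16
R(A) = (21 + A)/(2*A) (R(A) = (21 + A)/((2*A)) = (21 + A)*(1/(2*A)) = (21 + A)/(2*A))
L = 624 (L = -1*(-624) = 624)
1/(L/(((R(-18) - 3)/(476 + j(20))))) = 1/(624/((((1/2)*(21 - 18)/(-18) - 3)/(476 + 16)))) = 1/(624/((((1/2)*(-1/18)*3 - 3)/492))) = 1/(624/(((-1/12 - 3)*(1/492)))) = 1/(624/((-37/12*1/492))) = 1/(624/(-37/5904)) = 1/(624*(-5904/37)) = 1/(-3684096/37) = -37/3684096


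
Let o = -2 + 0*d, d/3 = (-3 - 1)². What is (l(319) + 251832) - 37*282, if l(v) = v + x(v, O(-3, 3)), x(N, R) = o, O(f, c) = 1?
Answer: 241715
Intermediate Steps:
d = 48 (d = 3*(-3 - 1)² = 3*(-4)² = 3*16 = 48)
o = -2 (o = -2 + 0*48 = -2 + 0 = -2)
x(N, R) = -2
l(v) = -2 + v (l(v) = v - 2 = -2 + v)
(l(319) + 251832) - 37*282 = ((-2 + 319) + 251832) - 37*282 = (317 + 251832) - 10434 = 252149 - 10434 = 241715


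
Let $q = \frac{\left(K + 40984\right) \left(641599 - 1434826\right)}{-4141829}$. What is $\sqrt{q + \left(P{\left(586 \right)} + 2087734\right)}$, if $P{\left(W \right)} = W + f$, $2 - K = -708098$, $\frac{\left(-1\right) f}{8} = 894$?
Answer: $\frac{2 \sqrt{9540739995193872965}}{4141829} \approx 1491.5$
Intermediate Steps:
$f = -7152$ ($f = \left(-8\right) 894 = -7152$)
$K = 708100$ ($K = 2 - -708098 = 2 + 708098 = 708100$)
$P{\left(W \right)} = -7152 + W$ ($P{\left(W \right)} = W - 7152 = -7152 + W$)
$q = \frac{594193654068}{4141829}$ ($q = \frac{\left(708100 + 40984\right) \left(641599 - 1434826\right)}{-4141829} = 749084 \left(-793227\right) \left(- \frac{1}{4141829}\right) = \left(-594193654068\right) \left(- \frac{1}{4141829}\right) = \frac{594193654068}{4141829} \approx 1.4346 \cdot 10^{5}$)
$\sqrt{q + \left(P{\left(586 \right)} + 2087734\right)} = \sqrt{\frac{594193654068}{4141829} + \left(\left(-7152 + 586\right) + 2087734\right)} = \sqrt{\frac{594193654068}{4141829} + \left(-6566 + 2087734\right)} = \sqrt{\frac{594193654068}{4141829} + 2081168} = \sqrt{\frac{9214035630340}{4141829}} = \frac{2 \sqrt{9540739995193872965}}{4141829}$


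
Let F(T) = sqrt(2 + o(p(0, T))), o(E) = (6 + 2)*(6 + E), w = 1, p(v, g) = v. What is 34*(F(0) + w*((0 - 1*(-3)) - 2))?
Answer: 34 + 170*sqrt(2) ≈ 274.42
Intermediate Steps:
o(E) = 48 + 8*E (o(E) = 8*(6 + E) = 48 + 8*E)
F(T) = 5*sqrt(2) (F(T) = sqrt(2 + (48 + 8*0)) = sqrt(2 + (48 + 0)) = sqrt(2 + 48) = sqrt(50) = 5*sqrt(2))
34*(F(0) + w*((0 - 1*(-3)) - 2)) = 34*(5*sqrt(2) + 1*((0 - 1*(-3)) - 2)) = 34*(5*sqrt(2) + 1*((0 + 3) - 2)) = 34*(5*sqrt(2) + 1*(3 - 2)) = 34*(5*sqrt(2) + 1*1) = 34*(5*sqrt(2) + 1) = 34*(1 + 5*sqrt(2)) = 34 + 170*sqrt(2)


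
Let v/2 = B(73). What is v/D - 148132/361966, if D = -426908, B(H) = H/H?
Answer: -15809864947/38631545282 ≈ -0.40925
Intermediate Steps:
B(H) = 1
v = 2 (v = 2*1 = 2)
v/D - 148132/361966 = 2/(-426908) - 148132/361966 = 2*(-1/426908) - 148132*1/361966 = -1/213454 - 74066/180983 = -15809864947/38631545282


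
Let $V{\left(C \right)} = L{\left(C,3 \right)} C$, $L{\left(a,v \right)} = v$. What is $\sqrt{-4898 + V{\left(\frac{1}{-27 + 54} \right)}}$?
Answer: $\frac{i \sqrt{44081}}{3} \approx 69.985 i$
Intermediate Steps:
$V{\left(C \right)} = 3 C$
$\sqrt{-4898 + V{\left(\frac{1}{-27 + 54} \right)}} = \sqrt{-4898 + \frac{3}{-27 + 54}} = \sqrt{-4898 + \frac{3}{27}} = \sqrt{-4898 + 3 \cdot \frac{1}{27}} = \sqrt{-4898 + \frac{1}{9}} = \sqrt{- \frac{44081}{9}} = \frac{i \sqrt{44081}}{3}$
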